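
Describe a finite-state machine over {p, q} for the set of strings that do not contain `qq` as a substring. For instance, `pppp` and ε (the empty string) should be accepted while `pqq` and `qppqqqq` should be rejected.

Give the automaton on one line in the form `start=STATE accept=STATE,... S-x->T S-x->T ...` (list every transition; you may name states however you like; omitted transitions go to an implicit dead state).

start=A accept=A,B A-p->A A-q->B B-p->A B-q->C C-p->C C-q->C

This is the complement of 'contains `qq`'. Use the same substring-matching states — A through C holding how much of `qq` has just been matched — but flip the accepting set: everything except the trap C accepts.
3 states suffice.
       p  q 
>* A   A  B 
 * B   A  C 
   C   C  C 
(> = start, * = accepting)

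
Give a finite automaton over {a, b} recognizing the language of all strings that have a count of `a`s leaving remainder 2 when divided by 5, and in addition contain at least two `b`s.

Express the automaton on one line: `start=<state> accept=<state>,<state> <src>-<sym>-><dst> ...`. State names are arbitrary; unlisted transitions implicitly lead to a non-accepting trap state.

start=S0 accept=S11 S0-a->S1 S0-b->S2 S1-a->S3 S1-b->S4 S2-a->S4 S2-b->S5 S3-a->S6 S3-b->S7 S4-a->S7 S4-b->S8 S5-a->S8 S5-b->S5 S6-a->S9 S6-b->S10 S7-a->S10 S7-b->S11 S8-a->S11 S8-b->S8 S9-a->S0 S9-b->S12 S10-a->S12 S10-b->S13 S11-a->S13 S11-b->S11 S12-a->S2 S12-b->S14 S13-a->S14 S13-b->S13 S14-a->S5 S14-b->S14

Handle the two conditions separately and then intersect. The first has 5 states tracking the count of `a`s modulo 5; the second has 4 states tracking the count of `b`s, saturating at 3. A product state is a pair (one from each), accepting exactly when both do. Minimizing collapses redundant product states.
With 15 states:
          a    b  
>  S0     S1   S2 
   S1     S3   S4 
   S2     S4   S5 
   S3     S6   S7 
   S4     S7   S8 
   S5     S8   S5 
   S6     S9  S10 
   S7    S10  S11 
   S8    S11   S8 
   S9     S0  S12 
   S10   S12  S13 
 * S11   S13  S11 
   S12    S2  S14 
   S13   S14  S13 
   S14    S5  S14 
(> = start, * = accepting)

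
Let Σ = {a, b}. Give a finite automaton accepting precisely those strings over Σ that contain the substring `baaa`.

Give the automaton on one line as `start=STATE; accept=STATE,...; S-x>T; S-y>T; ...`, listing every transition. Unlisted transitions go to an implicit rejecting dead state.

Track how much of `baaa` has been matched so far: state q0 is no progress, q4 is the absorbing accept state reached once `baaa` has occurred. Intermediate states record partial matches; on a mismatch, fall back to the longest reusable overlap.
        a   b  
>  q0   q0  q1 
   q1   q2  q1 
   q2   q3  q1 
   q3   q4  q1 
 * q4   q4  q4 
(> = start, * = accepting)

start=q0; accept=q4; q0-a>q0; q0-b>q1; q1-a>q2; q1-b>q1; q2-a>q3; q2-b>q1; q3-a>q4; q3-b>q1; q4-a>q4; q4-b>q4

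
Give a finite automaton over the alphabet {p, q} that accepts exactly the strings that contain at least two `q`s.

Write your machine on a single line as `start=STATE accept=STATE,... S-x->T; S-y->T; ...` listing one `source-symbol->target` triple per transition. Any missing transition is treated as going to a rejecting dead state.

start=S0; accept=S2,S3; S0-p->S0; S0-q->S1; S1-p->S1; S1-q->S2; S2-p->S2; S2-q->S3; S3-p->S3; S3-q->S3

Only the number of `q`s matters, and only up to 3. Make a chain S0 → S1 → S2 → S3 advanced by each `q` (with S3 absorbing); every other symbol self-loops. The accepting set is {S2, S3}.
4 states suffice.
        p   q  
>  S0   S0  S1 
   S1   S1  S2 
 * S2   S2  S3 
 * S3   S3  S3 
(> = start, * = accepting)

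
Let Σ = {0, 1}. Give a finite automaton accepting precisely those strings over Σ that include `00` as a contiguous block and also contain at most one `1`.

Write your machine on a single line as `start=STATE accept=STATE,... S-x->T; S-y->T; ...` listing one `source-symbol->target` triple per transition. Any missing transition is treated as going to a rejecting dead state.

Run two small machines in parallel and take their product. One (3 states) tracks whether and how much of `00` has been seen; the other (3 states) tracks the count of `1`s, saturating at 2. Each combined state is a pair, one component from each; accept when both components accept. Equivalent product states are then merged.
       0  1 
>  A   B  C 
   B   D  C 
   C   E  F 
 * D   D  G 
   E   G  F 
   F   F  F 
 * G   G  F 
(> = start, * = accepting)

start=A; accept=D,G; A-0->B; A-1->C; B-0->D; B-1->C; C-0->E; C-1->F; D-0->D; D-1->G; E-0->G; E-1->F; F-0->F; F-1->F; G-0->G; G-1->F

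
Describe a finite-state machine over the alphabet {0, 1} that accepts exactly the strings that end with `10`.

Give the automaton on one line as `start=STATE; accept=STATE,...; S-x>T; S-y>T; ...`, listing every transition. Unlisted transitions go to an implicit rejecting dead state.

Let each state record the length of the longest suffix of the input read so far that is also a prefix of `10`. s1 means the last symbol is `1`; s2 means the last 2 symbols are `10`. Accept only at s2, where the string currently ends in `10`.
With 3 states:
        0   1  
>  s0   s0  s1 
   s1   s2  s1 
 * s2   s0  s1 
(> = start, * = accepting)

start=s0; accept=s2; s0-0>s0; s0-1>s1; s1-0>s2; s1-1>s1; s2-0>s0; s2-1>s1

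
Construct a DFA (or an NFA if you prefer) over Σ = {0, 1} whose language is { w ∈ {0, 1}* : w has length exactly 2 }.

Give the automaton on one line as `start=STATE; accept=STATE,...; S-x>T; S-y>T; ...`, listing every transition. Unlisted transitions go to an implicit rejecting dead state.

start=S0; accept=S2; S0-0>S1; S0-1>S1; S1-0>S2; S1-1>S2; S2-0>S3; S2-1>S3; S3-0>S3; S3-1>S3

We only need to distinguish lengths 0, 1, …, 2, and '>2'. Chain S0 → S1 → S2 → S3 on every symbol, with S3 looping. Accepting states: {S2}.
        0   1  
>  S0   S1  S1 
   S1   S2  S2 
 * S2   S3  S3 
   S3   S3  S3 
(> = start, * = accepting)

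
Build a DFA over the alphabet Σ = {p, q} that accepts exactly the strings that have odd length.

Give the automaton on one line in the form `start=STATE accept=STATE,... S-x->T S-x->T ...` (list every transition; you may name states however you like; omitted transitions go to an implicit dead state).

start=s0 accept=s1 s0-p->s1 s0-q->s1 s1-p->s0 s1-q->s0

Only the length mod 2 matters, so use a 2-cycle: from any state, every input symbol moves to the next state, wrapping s1 back to s0. Mark s1 accepting.
        p   q  
>  s0   s1  s1 
 * s1   s0  s0 
(> = start, * = accepting)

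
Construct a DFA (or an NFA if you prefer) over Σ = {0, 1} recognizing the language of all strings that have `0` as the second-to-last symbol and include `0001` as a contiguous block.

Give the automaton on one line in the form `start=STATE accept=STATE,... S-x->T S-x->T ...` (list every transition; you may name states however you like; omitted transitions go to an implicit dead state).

start=A accept=E,H A-0->B A-1->A B-0->C B-1->A C-0->D C-1->A D-0->D D-1->E E-0->F E-1->G F-0->H F-1->E G-0->F G-1->G H-0->H H-1->E

Build one automaton per condition and run them in lockstep. One (7 states) tracks the last 2 symbols read; the other (5 states) tracks whether and how much of `0001` has been seen. Each combined state is a pair, one component from each; accept when both components accept. Equivalent product states are then merged.
       0  1 
>  A   B  A 
   B   C  A 
   C   D  A 
   D   D  E 
 * E   F  G 
   F   H  E 
   G   F  G 
 * H   H  E 
(> = start, * = accepting)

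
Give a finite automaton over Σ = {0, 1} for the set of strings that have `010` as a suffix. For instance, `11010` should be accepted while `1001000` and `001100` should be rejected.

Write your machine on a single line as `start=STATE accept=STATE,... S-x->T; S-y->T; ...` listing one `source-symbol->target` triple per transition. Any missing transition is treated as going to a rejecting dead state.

start=s0; accept=s3; s0-0->s1; s0-1->s0; s1-0->s1; s1-1->s2; s2-0->s3; s2-1->s0; s3-0->s1; s3-1->s2

Remember how much of `010` the current input suffix matches. State s0 means no match yet; s1 means the last symbol is `0`; s2 means the last 2 symbols are `01`; s3 means the last 3 symbols are `010`. Only s3 accepts. On a mismatch, fall back to the longest proper suffix that is still a prefix of `010`.
4 states suffice.
        0   1  
>  s0   s1  s0 
   s1   s1  s2 
   s2   s3  s0 
 * s3   s1  s2 
(> = start, * = accepting)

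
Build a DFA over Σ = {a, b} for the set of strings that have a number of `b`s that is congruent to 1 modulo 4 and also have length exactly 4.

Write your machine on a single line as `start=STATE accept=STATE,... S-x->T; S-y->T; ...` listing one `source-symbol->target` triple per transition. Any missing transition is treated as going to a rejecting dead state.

start=q0; accept=q11; q0-a->q1; q0-b->q2; q1-a->q3; q1-b->q4; q2-a->q4; q2-b->q5; q3-a->q6; q3-b->q7; q4-a->q7; q4-b->q8; q5-a->q8; q5-b->q9; q6-a->q10; q6-b->q11; q7-a->q11; q7-b->q12; q8-a->q12; q8-b->q13; q9-a->q13; q9-b->q10; q10-a->q14; q10-b->q15; q11-a->q15; q11-b->q16; q12-a->q16; q12-b->q17; q13-a->q17; q13-b->q14; q14-a->q14; q14-b->q15; q15-a->q15; q15-b->q16; q16-a->q16; q16-b->q17; q17-a->q17; q17-b->q14

Build one automaton per condition and run them in lockstep. One (4 states) tracks the count of `b`s modulo 4; the other (6 states) tracks the input length, saturating at 5. Each combined state is a pair, one component from each; accept when both components accept.
With 18 states:
          a    b  
>  q0     q1   q2 
   q1     q3   q4 
   q2     q4   q5 
   q3     q6   q7 
   q4     q7   q8 
   q5     q8   q9 
   q6    q10  q11 
   q7    q11  q12 
   q8    q12  q13 
   q9    q13  q10 
   q10   q14  q15 
 * q11   q15  q16 
   q12   q16  q17 
   q13   q17  q14 
   q14   q14  q15 
   q15   q15  q16 
   q16   q16  q17 
   q17   q17  q14 
(> = start, * = accepting)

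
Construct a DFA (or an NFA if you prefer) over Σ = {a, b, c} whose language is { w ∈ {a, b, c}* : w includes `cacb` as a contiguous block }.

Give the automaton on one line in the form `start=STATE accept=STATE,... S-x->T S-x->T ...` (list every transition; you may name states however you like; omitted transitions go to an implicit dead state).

States q0..q3 record the length of the longest prefix of `cacb` that matches the current input suffix. Reaching q4 means `cacb` has been seen, and we stay there forever. Accept from q4.
A 5-state machine:
        a   b   c  
>  q0   q0  q0  q1 
   q1   q2  q0  q1 
   q2   q0  q0  q3 
   q3   q2  q4  q1 
 * q4   q4  q4  q4 
(> = start, * = accepting)

start=q0 accept=q4 q0-a->q0 q0-b->q0 q0-c->q1 q1-a->q2 q1-b->q0 q1-c->q1 q2-a->q0 q2-b->q0 q2-c->q3 q3-a->q2 q3-b->q4 q3-c->q1 q4-a->q4 q4-b->q4 q4-c->q4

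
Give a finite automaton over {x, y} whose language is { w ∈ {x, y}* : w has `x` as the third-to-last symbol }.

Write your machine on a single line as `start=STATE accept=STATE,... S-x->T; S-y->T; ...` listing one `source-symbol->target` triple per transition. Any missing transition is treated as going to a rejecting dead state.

A DFA must remember the last 3 symbols (since which symbol is third-to-last isn't known until the input ends). Use one state per possible window of the last ≤3 symbols; accept from those whose window starts with `x`.
15 states suffice.
       x  y 
>  A   B  C 
   B   D  E 
   C   F  G 
   D   H  I 
   E   J  K 
   F   L  M 
   G   N  O 
 * H   H  I 
 * I   J  K 
 * J   L  M 
 * K   N  O 
   L   H  I 
   M   J  K 
   N   L  M 
   O   N  O 
(> = start, * = accepting)

start=A; accept=H,I,J,K; A-x->B; A-y->C; B-x->D; B-y->E; C-x->F; C-y->G; D-x->H; D-y->I; E-x->J; E-y->K; F-x->L; F-y->M; G-x->N; G-y->O; H-x->H; H-y->I; I-x->J; I-y->K; J-x->L; J-y->M; K-x->N; K-y->O; L-x->H; L-y->I; M-x->J; M-y->K; N-x->L; N-y->M; O-x->N; O-y->O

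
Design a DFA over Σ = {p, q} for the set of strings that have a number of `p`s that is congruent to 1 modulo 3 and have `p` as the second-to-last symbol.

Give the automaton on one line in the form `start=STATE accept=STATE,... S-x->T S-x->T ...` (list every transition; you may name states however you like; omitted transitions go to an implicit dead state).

Handle the two conditions separately and then intersect. One (3 states) tracks the count of `p`s modulo 3; the other (7 states) tracks the last 2 symbols read. Each combined state is a pair, one component from each; accept when both components accept. After merging equivalent states the machine shrinks.
7 states suffice.
        p   q  
>  S0   S1  S0 
   S1   S2  S3 
   S2   S4  S2 
 * S3   S2  S5 
   S4   S6  S0 
   S5   S2  S5 
 * S6   S2  S3 
(> = start, * = accepting)

start=S0 accept=S3,S6 S0-p->S1 S0-q->S0 S1-p->S2 S1-q->S3 S2-p->S4 S2-q->S2 S3-p->S2 S3-q->S5 S4-p->S6 S4-q->S0 S5-p->S2 S5-q->S5 S6-p->S2 S6-q->S3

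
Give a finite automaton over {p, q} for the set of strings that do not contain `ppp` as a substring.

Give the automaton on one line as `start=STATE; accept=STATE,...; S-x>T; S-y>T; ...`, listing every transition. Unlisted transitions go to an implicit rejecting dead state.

start=s0; accept=s0,s1,s2; s0-p>s1; s0-q>s0; s1-p>s2; s1-q>s0; s2-p>s3; s2-q>s0; s3-p>s3; s3-q>s3

This is the complement of 'contains `ppp`'. Use the same substring-matching states — s0 through s3 holding how much of `ppp` has just been matched — but flip the accepting set: everything except the trap s3 accepts.
A 4-state machine:
        p   q  
>* s0   s1  s0 
 * s1   s2  s0 
 * s2   s3  s0 
   s3   s3  s3 
(> = start, * = accepting)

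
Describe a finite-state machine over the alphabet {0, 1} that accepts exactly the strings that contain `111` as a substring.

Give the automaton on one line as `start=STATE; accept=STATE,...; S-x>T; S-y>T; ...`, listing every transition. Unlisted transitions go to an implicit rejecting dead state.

start=S0; accept=S3; S0-0>S0; S0-1>S1; S1-0>S0; S1-1>S2; S2-0>S0; S2-1>S3; S3-0>S3; S3-1>S3

States S0..S2 record the length of the longest prefix of `111` that matches the current input suffix. Reaching S3 means `111` has been seen, and we stay there forever. Accept from S3.
A 4-state machine:
        0   1  
>  S0   S0  S1 
   S1   S0  S2 
   S2   S0  S3 
 * S3   S3  S3 
(> = start, * = accepting)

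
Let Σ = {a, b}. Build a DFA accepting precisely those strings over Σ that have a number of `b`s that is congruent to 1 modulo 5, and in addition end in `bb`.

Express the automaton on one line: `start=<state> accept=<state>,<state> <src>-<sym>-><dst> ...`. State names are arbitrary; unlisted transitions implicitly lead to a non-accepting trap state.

start=q0 accept=q14 q0-a->q0 q0-b->q1 q1-a->q2 q1-b->q3 q2-a->q2 q2-b->q4 q3-a->q5 q3-b->q6 q4-a->q5 q4-b->q6 q5-a->q5 q5-b->q7 q6-a->q8 q6-b->q9 q7-a->q8 q7-b->q9 q8-a->q8 q8-b->q10 q9-a->q11 q9-b->q12 q10-a->q11 q10-b->q12 q11-a->q11 q11-b->q13 q12-a->q0 q12-b->q14 q13-a->q0 q13-b->q14 q14-a->q2 q14-b->q3

Run two small machines in parallel and take their product. The first has 5 states tracking the count of `b`s modulo 5; the second has 3 states tracking how much of the suffix `bb` has currently been matched. A product state is a pair (one from each), accepting exactly when both do.
A 15-state machine:
          a    b  
>  q0     q0   q1 
   q1     q2   q3 
   q2     q2   q4 
   q3     q5   q6 
   q4     q5   q6 
   q5     q5   q7 
   q6     q8   q9 
   q7     q8   q9 
   q8     q8  q10 
   q9    q11  q12 
   q10   q11  q12 
   q11   q11  q13 
   q12    q0  q14 
   q13    q0  q14 
 * q14    q2   q3 
(> = start, * = accepting)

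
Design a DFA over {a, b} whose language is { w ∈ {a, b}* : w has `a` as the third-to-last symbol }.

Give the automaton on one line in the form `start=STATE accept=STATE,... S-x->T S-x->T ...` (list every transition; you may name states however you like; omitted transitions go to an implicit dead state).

A DFA must remember the last 3 symbols (since which symbol is third-to-last isn't known until the input ends). Use one state per possible window of the last ≤3 symbols; accept from those whose window starts with `a`.
15 states suffice.
          a    b  
>  s0     s1   s2 
   s1     s3   s4 
   s2     s5   s6 
   s3     s7   s8 
   s4     s9  s10 
   s5    s11  s12 
   s6    s13  s14 
 * s7     s7   s8 
 * s8     s9  s10 
 * s9    s11  s12 
 * s10   s13  s14 
   s11    s7   s8 
   s12    s9  s10 
   s13   s11  s12 
   s14   s13  s14 
(> = start, * = accepting)

start=s0 accept=s7,s8,s9,s10 s0-a->s1 s0-b->s2 s1-a->s3 s1-b->s4 s2-a->s5 s2-b->s6 s3-a->s7 s3-b->s8 s4-a->s9 s4-b->s10 s5-a->s11 s5-b->s12 s6-a->s13 s6-b->s14 s7-a->s7 s7-b->s8 s8-a->s9 s8-b->s10 s9-a->s11 s9-b->s12 s10-a->s13 s10-b->s14 s11-a->s7 s11-b->s8 s12-a->s9 s12-b->s10 s13-a->s11 s13-b->s12 s14-a->s13 s14-b->s14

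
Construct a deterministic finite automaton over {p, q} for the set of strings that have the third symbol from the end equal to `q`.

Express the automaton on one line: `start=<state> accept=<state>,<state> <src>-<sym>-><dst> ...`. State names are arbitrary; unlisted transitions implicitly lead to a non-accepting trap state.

start=s0 accept=s11,s12,s13,s14 s0-p->s1 s0-q->s2 s1-p->s3 s1-q->s4 s2-p->s5 s2-q->s6 s3-p->s7 s3-q->s8 s4-p->s9 s4-q->s10 s5-p->s11 s5-q->s12 s6-p->s13 s6-q->s14 s7-p->s7 s7-q->s8 s8-p->s9 s8-q->s10 s9-p->s11 s9-q->s12 s10-p->s13 s10-q->s14 s11-p->s7 s11-q->s8 s12-p->s9 s12-q->s10 s13-p->s11 s13-q->s12 s14-p->s13 s14-q->s14

Because acceptance depends on a position counted from the end, the machine has to buffer the most recent 3 symbols. Make each state the string of the last up-to-3 symbols read; on input `x` shift the window left and append `x`. Accept when the buffered window has length 3 and begins with `q`.
          p    q  
>  s0     s1   s2 
   s1     s3   s4 
   s2     s5   s6 
   s3     s7   s8 
   s4     s9  s10 
   s5    s11  s12 
   s6    s13  s14 
   s7     s7   s8 
   s8     s9  s10 
   s9    s11  s12 
   s10   s13  s14 
 * s11    s7   s8 
 * s12    s9  s10 
 * s13   s11  s12 
 * s14   s13  s14 
(> = start, * = accepting)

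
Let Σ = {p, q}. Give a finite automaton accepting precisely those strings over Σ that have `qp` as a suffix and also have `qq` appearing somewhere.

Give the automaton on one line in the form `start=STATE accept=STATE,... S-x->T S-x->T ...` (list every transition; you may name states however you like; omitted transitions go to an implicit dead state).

start=s0 accept=s3 s0-p->s0 s0-q->s1 s1-p->s0 s1-q->s2 s2-p->s3 s2-q->s2 s3-p->s4 s3-q->s2 s4-p->s4 s4-q->s2

Handle the two conditions separately and then intersect. One (3 states) tracks how much of the suffix `qp` has currently been matched; the other (3 states) tracks whether and how much of `qq` has been seen. Each combined state is a pair, one component from each; accept when both components accept. Equivalent product states are then merged.
        p   q  
>  s0   s0  s1 
   s1   s0  s2 
   s2   s3  s2 
 * s3   s4  s2 
   s4   s4  s2 
(> = start, * = accepting)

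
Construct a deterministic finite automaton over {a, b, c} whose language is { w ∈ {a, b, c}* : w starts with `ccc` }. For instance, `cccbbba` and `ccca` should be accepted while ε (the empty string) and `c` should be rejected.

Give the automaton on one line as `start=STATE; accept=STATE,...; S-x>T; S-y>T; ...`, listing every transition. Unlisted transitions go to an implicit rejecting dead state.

start=q0; accept=q3; q0-a>q4; q0-b>q4; q0-c>q1; q1-a>q4; q1-b>q4; q1-c>q2; q2-a>q4; q2-b>q4; q2-c>q3; q3-a>q3; q3-b>q3; q3-c>q3; q4-a>q4; q4-b>q4; q4-c>q4

Walk along `ccc` while the input agrees: from q0 take `c` to q1, and so on. Any deviation drops to the rejecting sink q4. Once q3 is reached the prefix is confirmed and every continuation is accepted.
A 5-state machine:
        a   b   c  
>  q0   q4  q4  q1 
   q1   q4  q4  q2 
   q2   q4  q4  q3 
 * q3   q3  q3  q3 
   q4   q4  q4  q4 
(> = start, * = accepting)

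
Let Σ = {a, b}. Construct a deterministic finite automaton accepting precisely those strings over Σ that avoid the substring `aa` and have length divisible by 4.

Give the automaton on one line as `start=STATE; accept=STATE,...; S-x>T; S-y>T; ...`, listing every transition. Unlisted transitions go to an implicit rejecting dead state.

start=s0; accept=s0,s10; s0-a>s1; s0-b>s2; s1-a>s3; s1-b>s4; s2-a>s5; s2-b>s4; s3-a>s6; s3-b>s6; s4-a>s7; s4-b>s8; s5-a>s6; s5-b>s8; s6-a>s9; s6-b>s9; s7-a>s9; s7-b>s0; s8-a>s10; s8-b>s0; s9-a>s11; s9-b>s11; s10-a>s11; s10-b>s2; s11-a>s3; s11-b>s3

Handle the two conditions separately and then intersect. The first has 3 states tracking partial matches of the forbidden pattern `aa`; the second has 4 states tracking the input length modulo 4. A product state is a pair (one from each), accepting exactly when both do.
12 states suffice.
          a    b  
>* s0     s1   s2 
   s1     s3   s4 
   s2     s5   s4 
   s3     s6   s6 
   s4     s7   s8 
   s5     s6   s8 
   s6     s9   s9 
   s7     s9   s0 
   s8    s10   s0 
   s9    s11  s11 
 * s10   s11   s2 
   s11    s3   s3 
(> = start, * = accepting)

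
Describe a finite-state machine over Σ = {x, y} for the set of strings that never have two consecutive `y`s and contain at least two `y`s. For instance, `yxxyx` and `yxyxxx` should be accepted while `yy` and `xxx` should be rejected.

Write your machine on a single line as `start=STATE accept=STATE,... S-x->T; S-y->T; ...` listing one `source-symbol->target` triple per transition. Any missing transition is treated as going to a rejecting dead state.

Build one automaton per condition and run them in lockstep. One (3 states) tracks partial matches of the forbidden pattern `yy`; the other (4 states) tracks the count of `y`s, saturating at 3. Each combined state is a pair, one component from each; accept when both components accept. Minimizing collapses redundant product states.
        x   y  
>  S0   S0  S1 
   S1   S2  S3 
   S2   S2  S4 
   S3   S3  S3 
 * S4   S5  S3 
 * S5   S5  S4 
(> = start, * = accepting)

start=S0; accept=S4,S5; S0-x->S0; S0-y->S1; S1-x->S2; S1-y->S3; S2-x->S2; S2-y->S4; S3-x->S3; S3-y->S3; S4-x->S5; S4-y->S3; S5-x->S5; S5-y->S4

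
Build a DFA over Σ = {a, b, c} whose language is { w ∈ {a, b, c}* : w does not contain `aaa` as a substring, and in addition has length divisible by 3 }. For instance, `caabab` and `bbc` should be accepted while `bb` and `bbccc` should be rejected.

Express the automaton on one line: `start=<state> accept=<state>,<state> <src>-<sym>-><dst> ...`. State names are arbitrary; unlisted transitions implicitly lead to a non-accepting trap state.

start=s0 accept=s0,s7,s8 s0-a->s1 s0-b->s2 s0-c->s2 s1-a->s3 s1-b->s4 s1-c->s4 s2-a->s5 s2-b->s4 s2-c->s4 s3-a->s6 s3-b->s0 s3-c->s0 s4-a->s7 s4-b->s0 s4-c->s0 s5-a->s8 s5-b->s0 s5-c->s0 s6-a->s6 s6-b->s6 s6-c->s6 s7-a->s9 s7-b->s2 s7-c->s2 s8-a->s6 s8-b->s2 s8-c->s2 s9-a->s6 s9-b->s4 s9-c->s4

Run two small machines in parallel and take their product. One (4 states) tracks partial matches of the forbidden pattern `aaa`; the other (3 states) tracks the input length modulo 3. Each combined state is a pair, one component from each; accept when both components accept. Minimizing collapses redundant product states.
With 10 states:
        a   b   c  
>* s0   s1  s2  s2 
   s1   s3  s4  s4 
   s2   s5  s4  s4 
   s3   s6  s0  s0 
   s4   s7  s0  s0 
   s5   s8  s0  s0 
   s6   s6  s6  s6 
 * s7   s9  s2  s2 
 * s8   s6  s2  s2 
   s9   s6  s4  s4 
(> = start, * = accepting)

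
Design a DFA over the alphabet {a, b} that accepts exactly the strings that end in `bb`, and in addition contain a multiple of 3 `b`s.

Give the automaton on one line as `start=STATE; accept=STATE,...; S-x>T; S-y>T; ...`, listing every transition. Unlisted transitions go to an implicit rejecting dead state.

Handle the two conditions separately and then intersect. One (3 states) tracks how much of the suffix `bb` has currently been matched; the other (3 states) tracks the count of `b`s modulo 3. Each combined state is a pair, one component from each; accept when both components accept. Equivalent product states are then merged.
5 states suffice.
        a   b  
>  S0   S0  S1 
   S1   S1  S2 
   S2   S3  S4 
   S3   S3  S0 
 * S4   S0  S1 
(> = start, * = accepting)

start=S0; accept=S4; S0-a>S0; S0-b>S1; S1-a>S1; S1-b>S2; S2-a>S3; S2-b>S4; S3-a>S3; S3-b>S0; S4-a>S0; S4-b>S1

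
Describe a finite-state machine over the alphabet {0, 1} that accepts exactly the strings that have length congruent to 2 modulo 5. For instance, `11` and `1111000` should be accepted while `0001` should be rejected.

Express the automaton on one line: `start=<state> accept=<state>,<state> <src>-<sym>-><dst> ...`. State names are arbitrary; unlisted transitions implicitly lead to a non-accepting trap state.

Only the length mod 5 matters, so use a 5-cycle: from any state, every input symbol moves to the next state, wrapping q4 back to q0. Mark q2 accepting.
With 5 states:
        0   1  
>  q0   q1  q1 
   q1   q2  q2 
 * q2   q3  q3 
   q3   q4  q4 
   q4   q0  q0 
(> = start, * = accepting)

start=q0 accept=q2 q0-0->q1 q0-1->q1 q1-0->q2 q1-1->q2 q2-0->q3 q2-1->q3 q3-0->q4 q3-1->q4 q4-0->q0 q4-1->q0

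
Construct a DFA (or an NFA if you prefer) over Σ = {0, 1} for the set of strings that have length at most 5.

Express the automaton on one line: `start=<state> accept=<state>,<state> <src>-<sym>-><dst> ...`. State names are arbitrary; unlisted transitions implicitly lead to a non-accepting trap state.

start=A accept=A,B,C,D,E,F A-0->B A-1->B B-0->C B-1->C C-0->D C-1->D D-0->E D-1->E E-0->F E-1->F F-0->G F-1->G G-0->G G-1->G

Count input length up to 6: every symbol moves from A toward G, which means 'more than 5' and absorbs. Accept from {A, B, C, D, E, F}.
       0  1 
>* A   B  B 
 * B   C  C 
 * C   D  D 
 * D   E  E 
 * E   F  F 
 * F   G  G 
   G   G  G 
(> = start, * = accepting)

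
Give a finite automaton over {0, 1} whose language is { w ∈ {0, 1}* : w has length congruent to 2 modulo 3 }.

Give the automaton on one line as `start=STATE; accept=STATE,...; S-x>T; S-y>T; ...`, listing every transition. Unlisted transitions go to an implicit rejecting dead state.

Only the length mod 3 matters, so use a 3-cycle: from any state, every input symbol moves to the next state, wrapping q2 back to q0. Mark q2 accepting.
        0   1  
>  q0   q1  q1 
   q1   q2  q2 
 * q2   q0  q0 
(> = start, * = accepting)

start=q0; accept=q2; q0-0>q1; q0-1>q1; q1-0>q2; q1-1>q2; q2-0>q0; q2-1>q0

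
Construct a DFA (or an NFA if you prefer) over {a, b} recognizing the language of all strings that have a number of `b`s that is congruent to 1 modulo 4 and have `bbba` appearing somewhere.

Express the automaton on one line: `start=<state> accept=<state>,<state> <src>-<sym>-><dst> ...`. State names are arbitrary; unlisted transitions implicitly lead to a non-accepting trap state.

start=q0 accept=q16 q0-a->q0 q0-b->q1 q1-a->q2 q1-b->q3 q2-a->q2 q2-b->q4 q3-a->q5 q3-b->q6 q4-a->q5 q4-b->q7 q5-a->q5 q5-b->q8 q6-a->q9 q6-b->q10 q7-a->q11 q7-b->q10 q8-a->q11 q8-b->q12 q9-a->q9 q9-b->q13 q10-a->q13 q10-b->q14 q11-a->q11 q11-b->q15 q12-a->q0 q12-b->q14 q13-a->q13 q13-b->q16 q14-a->q16 q14-b->q17 q15-a->q0 q15-b->q18 q16-a->q16 q16-b->q19 q17-a->q19 q17-b->q6 q18-a->q2 q18-b->q17 q19-a->q19 q19-b->q9

Build one automaton per condition and run them in lockstep. The first has 4 states tracking the count of `b`s modulo 4; the second has 5 states tracking whether and how much of `bbba` has been seen. A product state is a pair (one from each), accepting exactly when both do.
          a    b  
>  q0     q0   q1 
   q1     q2   q3 
   q2     q2   q4 
   q3     q5   q6 
   q4     q5   q7 
   q5     q5   q8 
   q6     q9  q10 
   q7    q11  q10 
   q8    q11  q12 
   q9     q9  q13 
   q10   q13  q14 
   q11   q11  q15 
   q12    q0  q14 
   q13   q13  q16 
   q14   q16  q17 
   q15    q0  q18 
 * q16   q16  q19 
   q17   q19   q6 
   q18    q2  q17 
   q19   q19   q9 
(> = start, * = accepting)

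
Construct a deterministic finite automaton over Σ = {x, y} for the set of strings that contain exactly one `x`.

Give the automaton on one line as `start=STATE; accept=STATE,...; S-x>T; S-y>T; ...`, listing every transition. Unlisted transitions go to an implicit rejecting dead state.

Count `x`s, saturating at 2: state S0 means no `x` yet, S1 means one `x` seen, S2 means more than one. Each `x` increments (capped at S2); other symbols loop. Accept from {S1}.
        x   y  
>  S0   S1  S0 
 * S1   S2  S1 
   S2   S2  S2 
(> = start, * = accepting)

start=S0; accept=S1; S0-x>S1; S0-y>S0; S1-x>S2; S1-y>S1; S2-x>S2; S2-y>S2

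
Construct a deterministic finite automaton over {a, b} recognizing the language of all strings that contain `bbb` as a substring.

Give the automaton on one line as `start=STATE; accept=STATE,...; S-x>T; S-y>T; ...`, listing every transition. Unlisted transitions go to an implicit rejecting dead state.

start=S0; accept=S3; S0-a>S0; S0-b>S1; S1-a>S0; S1-b>S2; S2-a>S0; S2-b>S3; S3-a>S3; S3-b>S3

Track how much of `bbb` has been matched so far: state S0 is no progress, S3 is the absorbing accept state reached once `bbb` has occurred. Intermediate states record partial matches; on a mismatch, fall back to the longest reusable overlap.
4 states suffice.
        a   b  
>  S0   S0  S1 
   S1   S0  S2 
   S2   S0  S3 
 * S3   S3  S3 
(> = start, * = accepting)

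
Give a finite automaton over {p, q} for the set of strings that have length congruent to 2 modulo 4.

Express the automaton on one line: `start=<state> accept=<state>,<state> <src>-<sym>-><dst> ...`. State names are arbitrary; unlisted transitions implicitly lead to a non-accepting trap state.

Count input length modulo 4: every symbol advances one step around the cycle S0 → S1 → S2 → S3 → S0. Accept at S2.
A 4-state machine:
        p   q  
>  S0   S1  S1 
   S1   S2  S2 
 * S2   S3  S3 
   S3   S0  S0 
(> = start, * = accepting)

start=S0 accept=S2 S0-p->S1 S0-q->S1 S1-p->S2 S1-q->S2 S2-p->S3 S2-q->S3 S3-p->S0 S3-q->S0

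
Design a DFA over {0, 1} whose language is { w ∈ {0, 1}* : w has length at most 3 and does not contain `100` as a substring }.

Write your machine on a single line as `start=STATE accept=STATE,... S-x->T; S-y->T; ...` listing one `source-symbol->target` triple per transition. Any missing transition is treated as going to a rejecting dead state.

start=S0; accept=S0,S1,S2,S3,S4,S5,S6,S7,S8; S0-0->S1; S0-1->S2; S1-0->S3; S1-1->S4; S2-0->S5; S2-1->S4; S3-0->S6; S3-1->S7; S4-0->S8; S4-1->S7; S5-0->S9; S5-1->S7; S6-0->S10; S6-1->S11; S7-0->S12; S7-1->S11; S8-0->S13; S8-1->S11; S9-0->S13; S9-1->S13; S10-0->S10; S10-1->S11; S11-0->S12; S11-1->S11; S12-0->S13; S12-1->S11; S13-0->S13; S13-1->S13

Handle the two conditions separately and then intersect. One (5 states) tracks the input length, saturating at 4; the other (4 states) tracks partial matches of the forbidden pattern `100`. Each combined state is a pair, one component from each; accept when both components accept.
14 states suffice.
          0    1  
>* S0     S1   S2 
 * S1     S3   S4 
 * S2     S5   S4 
 * S3     S6   S7 
 * S4     S8   S7 
 * S5     S9   S7 
 * S6    S10  S11 
 * S7    S12  S11 
 * S8    S13  S11 
   S9    S13  S13 
   S10   S10  S11 
   S11   S12  S11 
   S12   S13  S11 
   S13   S13  S13 
(> = start, * = accepting)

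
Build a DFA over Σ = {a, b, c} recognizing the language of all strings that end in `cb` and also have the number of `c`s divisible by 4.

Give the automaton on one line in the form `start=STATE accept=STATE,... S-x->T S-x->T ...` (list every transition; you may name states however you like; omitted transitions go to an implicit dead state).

Build one automaton per condition and run them in lockstep. The first has 3 states tracking how much of the suffix `cb` has currently been matched; the second has 4 states tracking the count of `c`s modulo 4. A product state is a pair (one from each), accepting exactly when both do.
A 12-state machine:
          a    b    c  
>  q0     q0   q0   q1 
   q1     q2   q3   q4 
   q2     q2   q2   q4 
   q3     q2   q2   q4 
   q4     q5   q6   q7 
   q5     q5   q5   q7 
   q6     q5   q5   q7 
   q7     q8   q9  q10 
   q8     q8   q8  q10 
   q9     q8   q8  q10 
   q10    q0  q11   q1 
 * q11    q0   q0   q1 
(> = start, * = accepting)

start=q0 accept=q11 q0-a->q0 q0-b->q0 q0-c->q1 q1-a->q2 q1-b->q3 q1-c->q4 q2-a->q2 q2-b->q2 q2-c->q4 q3-a->q2 q3-b->q2 q3-c->q4 q4-a->q5 q4-b->q6 q4-c->q7 q5-a->q5 q5-b->q5 q5-c->q7 q6-a->q5 q6-b->q5 q6-c->q7 q7-a->q8 q7-b->q9 q7-c->q10 q8-a->q8 q8-b->q8 q8-c->q10 q9-a->q8 q9-b->q8 q9-c->q10 q10-a->q0 q10-b->q11 q10-c->q1 q11-a->q0 q11-b->q0 q11-c->q1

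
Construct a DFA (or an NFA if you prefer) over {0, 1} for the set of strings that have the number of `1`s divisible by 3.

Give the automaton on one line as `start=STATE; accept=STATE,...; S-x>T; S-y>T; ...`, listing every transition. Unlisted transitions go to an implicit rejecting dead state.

start=A; accept=A; A-0>A; A-1>B; B-0>B; B-1>C; C-0>C; C-1>A

The only thing that matters is how many `1`s have appeared, reduced mod 3. Use one state per residue: A for 0, …, C for 2. Reading `1` moves to the next residue; anything else stays put. A is accepting.
With 3 states:
       0  1 
>* A   A  B 
   B   B  C 
   C   C  A 
(> = start, * = accepting)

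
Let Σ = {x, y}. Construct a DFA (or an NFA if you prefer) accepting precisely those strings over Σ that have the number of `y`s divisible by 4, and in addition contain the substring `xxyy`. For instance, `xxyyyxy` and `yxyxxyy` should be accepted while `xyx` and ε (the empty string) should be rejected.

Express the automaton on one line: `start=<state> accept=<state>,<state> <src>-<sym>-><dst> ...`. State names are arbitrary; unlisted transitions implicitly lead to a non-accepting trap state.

Run two small machines in parallel and take their product. One (4 states) tracks the count of `y`s modulo 4; the other (5 states) tracks whether and how much of `xxyy` has been seen. Each combined state is a pair, one component from each; accept when both components accept.
With 20 states:
          x    y  
>  s0     s1   s2 
   s1     s3   s2 
   s2     s4   s5 
   s3     s3   s6 
   s4     s7   s5 
   s5     s8   s9 
   s6     s4  s10 
   s7     s7  s11 
   s8    s12   s9 
   s9    s13   s0 
   s10   s10  s14 
   s11    s8  s14 
   s12   s12  s15 
   s13   s16   s0 
   s14   s14  s17 
   s15   s13  s17 
   s16   s16  s18 
 * s17   s17  s19 
   s18    s1  s19 
   s19   s19  s10 
(> = start, * = accepting)

start=s0 accept=s17 s0-x->s1 s0-y->s2 s1-x->s3 s1-y->s2 s2-x->s4 s2-y->s5 s3-x->s3 s3-y->s6 s4-x->s7 s4-y->s5 s5-x->s8 s5-y->s9 s6-x->s4 s6-y->s10 s7-x->s7 s7-y->s11 s8-x->s12 s8-y->s9 s9-x->s13 s9-y->s0 s10-x->s10 s10-y->s14 s11-x->s8 s11-y->s14 s12-x->s12 s12-y->s15 s13-x->s16 s13-y->s0 s14-x->s14 s14-y->s17 s15-x->s13 s15-y->s17 s16-x->s16 s16-y->s18 s17-x->s17 s17-y->s19 s18-x->s1 s18-y->s19 s19-x->s19 s19-y->s10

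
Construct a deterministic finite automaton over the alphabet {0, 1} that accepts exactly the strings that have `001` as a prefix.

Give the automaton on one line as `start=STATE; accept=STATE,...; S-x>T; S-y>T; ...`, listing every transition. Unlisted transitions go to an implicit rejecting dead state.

Walk along `001` while the input agrees: from s0 take `0` to s1, and so on. Any deviation drops to the rejecting sink s4. Once s3 is reached the prefix is confirmed and every continuation is accepted.
With 5 states:
        0   1  
>  s0   s1  s4 
   s1   s2  s4 
   s2   s4  s3 
 * s3   s3  s3 
   s4   s4  s4 
(> = start, * = accepting)

start=s0; accept=s3; s0-0>s1; s0-1>s4; s1-0>s2; s1-1>s4; s2-0>s4; s2-1>s3; s3-0>s3; s3-1>s3; s4-0>s4; s4-1>s4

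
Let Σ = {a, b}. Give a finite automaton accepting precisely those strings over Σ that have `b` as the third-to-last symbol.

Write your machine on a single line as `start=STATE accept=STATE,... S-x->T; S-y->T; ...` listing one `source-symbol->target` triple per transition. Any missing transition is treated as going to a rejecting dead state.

Because acceptance depends on a position counted from the end, the machine has to buffer the most recent 3 symbols. Make each state the string of the last up-to-3 symbols read; on input `x` shift the window left and append `x`. Accept when the buffered window has length 3 and begins with `b`.
A 15-state machine:
          a    b  
>  s0     s1   s2 
   s1     s3   s4 
   s2     s5   s6 
   s3     s7   s8 
   s4     s9  s10 
   s5    s11  s12 
   s6    s13  s14 
   s7     s7   s8 
   s8     s9  s10 
   s9    s11  s12 
   s10   s13  s14 
 * s11    s7   s8 
 * s12    s9  s10 
 * s13   s11  s12 
 * s14   s13  s14 
(> = start, * = accepting)

start=s0; accept=s11,s12,s13,s14; s0-a->s1; s0-b->s2; s1-a->s3; s1-b->s4; s2-a->s5; s2-b->s6; s3-a->s7; s3-b->s8; s4-a->s9; s4-b->s10; s5-a->s11; s5-b->s12; s6-a->s13; s6-b->s14; s7-a->s7; s7-b->s8; s8-a->s9; s8-b->s10; s9-a->s11; s9-b->s12; s10-a->s13; s10-b->s14; s11-a->s7; s11-b->s8; s12-a->s9; s12-b->s10; s13-a->s11; s13-b->s12; s14-a->s13; s14-b->s14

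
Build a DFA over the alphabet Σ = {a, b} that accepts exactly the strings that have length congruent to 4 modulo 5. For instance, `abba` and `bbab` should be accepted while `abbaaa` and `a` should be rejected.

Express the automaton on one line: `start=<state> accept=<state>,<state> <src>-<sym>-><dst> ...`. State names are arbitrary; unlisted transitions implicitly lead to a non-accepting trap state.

Only the length mod 5 matters, so use a 5-cycle: from any state, every input symbol moves to the next state, wrapping s4 back to s0. Mark s4 accepting.
A 5-state machine:
        a   b  
>  s0   s1  s1 
   s1   s2  s2 
   s2   s3  s3 
   s3   s4  s4 
 * s4   s0  s0 
(> = start, * = accepting)

start=s0 accept=s4 s0-a->s1 s0-b->s1 s1-a->s2 s1-b->s2 s2-a->s3 s2-b->s3 s3-a->s4 s3-b->s4 s4-a->s0 s4-b->s0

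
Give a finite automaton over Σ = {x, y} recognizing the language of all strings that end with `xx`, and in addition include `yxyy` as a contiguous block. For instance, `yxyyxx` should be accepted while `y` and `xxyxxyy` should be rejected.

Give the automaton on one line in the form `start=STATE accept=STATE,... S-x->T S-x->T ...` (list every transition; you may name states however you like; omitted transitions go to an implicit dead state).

Build one automaton per condition and run them in lockstep. The first has 3 states tracking how much of the suffix `xx` has currently been matched; the second has 5 states tracking whether and how much of `yxyy` has been seen. A product state is a pair (one from each), accepting exactly when both do. Equivalent product states are then merged.
7 states suffice.
        x   y  
>  q0   q0  q1 
   q1   q2  q1 
   q2   q0  q3 
   q3   q2  q4 
   q4   q5  q4 
   q5   q6  q4 
 * q6   q6  q4 
(> = start, * = accepting)

start=q0 accept=q6 q0-x->q0 q0-y->q1 q1-x->q2 q1-y->q1 q2-x->q0 q2-y->q3 q3-x->q2 q3-y->q4 q4-x->q5 q4-y->q4 q5-x->q6 q5-y->q4 q6-x->q6 q6-y->q4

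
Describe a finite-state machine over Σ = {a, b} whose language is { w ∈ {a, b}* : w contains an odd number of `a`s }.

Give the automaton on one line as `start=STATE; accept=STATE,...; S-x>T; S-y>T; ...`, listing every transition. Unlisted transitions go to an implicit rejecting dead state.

The only thing that matters is how many `a`s have appeared, reduced mod 2. Use one state per residue: q0 for 0, …, q1 for 1. Reading `a` moves to the next residue; anything else stays put. q1 is accepting.
With 2 states:
        a   b  
>  q0   q1  q0 
 * q1   q0  q1 
(> = start, * = accepting)

start=q0; accept=q1; q0-a>q1; q0-b>q0; q1-a>q0; q1-b>q1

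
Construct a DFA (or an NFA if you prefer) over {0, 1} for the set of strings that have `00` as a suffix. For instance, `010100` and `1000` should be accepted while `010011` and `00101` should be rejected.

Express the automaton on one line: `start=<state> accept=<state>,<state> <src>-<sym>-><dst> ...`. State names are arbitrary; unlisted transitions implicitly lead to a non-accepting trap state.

start=A accept=C A-0->B A-1->A B-0->C B-1->A C-0->C C-1->A

Let each state record the length of the longest suffix of the input read so far that is also a prefix of `00`. B means the last symbol is `0`; C means the last 2 symbols are `00`. Accept only at C, where the string currently ends in `00`.
With 3 states:
       0  1 
>  A   B  A 
   B   C  A 
 * C   C  A 
(> = start, * = accepting)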